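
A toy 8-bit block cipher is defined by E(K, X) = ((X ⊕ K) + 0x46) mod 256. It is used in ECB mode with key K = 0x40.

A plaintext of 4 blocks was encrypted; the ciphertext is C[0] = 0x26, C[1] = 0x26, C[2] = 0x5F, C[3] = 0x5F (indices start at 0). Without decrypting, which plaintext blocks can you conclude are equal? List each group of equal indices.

P[0] = P[1]; P[2] = P[3]

ECB encrypts each block independently with the same key, so equal ciphertext blocks imply equal plaintext blocks.
C[0] = C[1] = 0x26, so P[0] = P[1].
C[2] = C[3] = 0x5F, so P[2] = P[3].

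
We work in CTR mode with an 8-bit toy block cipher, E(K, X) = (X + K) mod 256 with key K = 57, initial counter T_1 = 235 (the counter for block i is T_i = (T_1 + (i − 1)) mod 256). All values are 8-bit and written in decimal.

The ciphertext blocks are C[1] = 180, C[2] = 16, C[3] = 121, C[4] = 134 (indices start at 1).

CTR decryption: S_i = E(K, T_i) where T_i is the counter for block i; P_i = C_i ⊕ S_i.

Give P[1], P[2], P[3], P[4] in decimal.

P[1]: T = 235, S = E(K, T) = 36; 180 ⊕ 36 = 144.
P[2]: T = 236, S = E(K, T) = 37; 16 ⊕ 37 = 53.
P[3]: T = 237, S = E(K, T) = 38; 121 ⊕ 38 = 95.
P[4]: T = 238, S = E(K, T) = 39; 134 ⊕ 39 = 161.

P[1] = 144, P[2] = 53, P[3] = 95, P[4] = 161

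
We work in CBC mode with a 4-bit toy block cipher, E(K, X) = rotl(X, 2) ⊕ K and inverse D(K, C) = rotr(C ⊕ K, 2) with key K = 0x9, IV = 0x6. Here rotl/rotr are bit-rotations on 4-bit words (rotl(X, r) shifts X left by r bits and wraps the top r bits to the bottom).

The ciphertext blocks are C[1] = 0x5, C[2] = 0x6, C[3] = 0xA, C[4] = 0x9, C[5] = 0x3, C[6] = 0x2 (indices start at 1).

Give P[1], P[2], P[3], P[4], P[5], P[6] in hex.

P[1] = 0x5, P[2] = 0xA, P[3] = 0xA, P[4] = 0xA, P[5] = 0x3, P[6] = 0xD

CBC decryption: P_i = D(K, C_i) ⊕ C_{i−1}, with C_{0} = IV.
P[1]: D(K, 0x5) = 0x3; 0x3 ⊕ 0x6 = 0x5.
P[2]: D(K, 0x6) = 0xF; 0xF ⊕ 0x5 = 0xA.
P[3]: D(K, 0xA) = 0xC; 0xC ⊕ 0x6 = 0xA.
P[4]: D(K, 0x9) = 0x0; 0x0 ⊕ 0xA = 0xA.
P[5]: D(K, 0x3) = 0xA; 0xA ⊕ 0x9 = 0x3.
P[6]: D(K, 0x2) = 0xE; 0xE ⊕ 0x3 = 0xD.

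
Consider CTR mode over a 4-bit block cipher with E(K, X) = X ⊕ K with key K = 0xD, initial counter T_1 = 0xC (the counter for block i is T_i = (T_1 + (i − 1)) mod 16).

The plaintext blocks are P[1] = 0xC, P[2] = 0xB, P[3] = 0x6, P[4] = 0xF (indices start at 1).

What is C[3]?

C[3] = 0x5

CTR encryption: S_i = E(K, T_i) where T_i is the counter for block i; C_i = P_i ⊕ S_i.
C[1]: T = 0xC, S = E(K, T) = 0x1; 0xC ⊕ 0x1 = 0xD.
C[2]: T = 0xD, S = E(K, T) = 0x0; 0xB ⊕ 0x0 = 0xB.
C[3]: T = 0xE, S = E(K, T) = 0x3; 0x6 ⊕ 0x3 = 0x5.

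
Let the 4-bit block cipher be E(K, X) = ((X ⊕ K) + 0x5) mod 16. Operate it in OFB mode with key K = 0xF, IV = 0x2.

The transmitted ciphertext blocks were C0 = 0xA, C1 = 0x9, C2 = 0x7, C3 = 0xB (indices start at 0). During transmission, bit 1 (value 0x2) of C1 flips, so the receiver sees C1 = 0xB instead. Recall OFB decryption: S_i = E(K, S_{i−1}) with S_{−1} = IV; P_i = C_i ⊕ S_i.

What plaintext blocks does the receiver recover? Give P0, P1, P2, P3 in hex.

P0 = 0x8, P1 = 0x9, P2 = 0x5, P3 = 0x9

Only C1 changed, to 0xB. In OFB, a change in C_i flips the same bit in P_i only; the keystream is unaffected. Decrypting the received ciphertext:
P0: S = E(K, 0x2) = 0x2; 0xA ⊕ 0x2 = 0x8.
P1: S = E(K, 0x2) = 0x2; 0xB ⊕ 0x2 = 0x9.
P2: S = E(K, 0x2) = 0x2; 0x7 ⊕ 0x2 = 0x5.
P3: S = E(K, 0x2) = 0x2; 0xB ⊕ 0x2 = 0x9.
Blocks that differ from the original plaintext: P1.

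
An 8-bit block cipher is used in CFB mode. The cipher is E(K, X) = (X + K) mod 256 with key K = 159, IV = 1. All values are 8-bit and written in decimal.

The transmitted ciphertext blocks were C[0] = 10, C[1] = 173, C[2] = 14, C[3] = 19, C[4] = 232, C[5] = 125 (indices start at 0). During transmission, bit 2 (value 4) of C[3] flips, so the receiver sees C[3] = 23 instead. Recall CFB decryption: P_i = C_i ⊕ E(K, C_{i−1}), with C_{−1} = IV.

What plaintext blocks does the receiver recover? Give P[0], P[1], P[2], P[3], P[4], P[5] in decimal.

Only C[3] changed, to 23. In CFB, a change in C_i flips the same bit in P_i and garbles P_{i+1}. Decrypting the received ciphertext:
P[0]: E(K, 1) = 160; 10 ⊕ 160 = 170.
P[1]: E(K, 10) = 169; 173 ⊕ 169 = 4.
P[2]: E(K, 173) = 76; 14 ⊕ 76 = 66.
P[3]: E(K, 14) = 173; 23 ⊕ 173 = 186.
P[4]: E(K, 23) = 182; 232 ⊕ 182 = 94.
P[5]: E(K, 232) = 135; 125 ⊕ 135 = 250.
Blocks that differ from the original plaintext: P[3], P[4].

P[0] = 170, P[1] = 4, P[2] = 66, P[3] = 186, P[4] = 94, P[5] = 250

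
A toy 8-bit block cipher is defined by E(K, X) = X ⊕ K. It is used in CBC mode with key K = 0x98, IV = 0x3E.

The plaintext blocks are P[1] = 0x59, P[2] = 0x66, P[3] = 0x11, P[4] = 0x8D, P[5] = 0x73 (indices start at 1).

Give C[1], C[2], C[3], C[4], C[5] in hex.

CBC encryption: C_i = E(K, P_i ⊕ C_{i−1}), with C_{0} = IV.
C[1]: P[1] ⊕ 0x3E = 0x67; E(K, 0x67) = 0xFF.
C[2]: P[2] ⊕ 0xFF = 0x99; E(K, 0x99) = 0x01.
C[3]: P[3] ⊕ 0x01 = 0x10; E(K, 0x10) = 0x88.
C[4]: P[4] ⊕ 0x88 = 0x05; E(K, 0x05) = 0x9D.
C[5]: P[5] ⊕ 0x9D = 0xEE; E(K, 0xEE) = 0x76.

C[1] = 0xFF, C[2] = 0x01, C[3] = 0x88, C[4] = 0x9D, C[5] = 0x76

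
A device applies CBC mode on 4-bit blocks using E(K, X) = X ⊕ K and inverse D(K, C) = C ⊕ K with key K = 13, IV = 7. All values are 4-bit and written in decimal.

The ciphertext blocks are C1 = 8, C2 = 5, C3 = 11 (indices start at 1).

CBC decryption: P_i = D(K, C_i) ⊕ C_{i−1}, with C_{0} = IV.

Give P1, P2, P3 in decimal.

P1: D(K, 8) = 5; 5 ⊕ 7 = 2.
P2: D(K, 5) = 8; 8 ⊕ 8 = 0.
P3: D(K, 11) = 6; 6 ⊕ 5 = 3.

P1 = 2, P2 = 0, P3 = 3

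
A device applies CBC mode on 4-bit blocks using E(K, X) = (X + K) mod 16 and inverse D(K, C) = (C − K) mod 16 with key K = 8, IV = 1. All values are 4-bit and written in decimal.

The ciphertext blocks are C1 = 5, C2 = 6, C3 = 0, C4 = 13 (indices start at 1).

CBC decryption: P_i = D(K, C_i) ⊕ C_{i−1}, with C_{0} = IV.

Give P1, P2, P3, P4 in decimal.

P1 = 12, P2 = 11, P3 = 14, P4 = 5

P1: D(K, 5) = 13; 13 ⊕ 1 = 12.
P2: D(K, 6) = 14; 14 ⊕ 5 = 11.
P3: D(K, 0) = 8; 8 ⊕ 6 = 14.
P4: D(K, 13) = 5; 5 ⊕ 0 = 5.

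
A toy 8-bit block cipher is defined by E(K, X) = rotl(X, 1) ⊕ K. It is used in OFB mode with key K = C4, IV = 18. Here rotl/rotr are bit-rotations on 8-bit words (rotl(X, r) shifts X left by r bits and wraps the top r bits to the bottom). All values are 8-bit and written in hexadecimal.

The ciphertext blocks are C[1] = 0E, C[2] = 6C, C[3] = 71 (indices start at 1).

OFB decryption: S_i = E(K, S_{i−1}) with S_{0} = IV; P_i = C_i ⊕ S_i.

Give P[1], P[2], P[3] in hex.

P[1]: S = E(K, 18) = F4; 0E ⊕ F4 = FA.
P[2]: S = E(K, F4) = 2D; 6C ⊕ 2D = 41.
P[3]: S = E(K, 2D) = 9E; 71 ⊕ 9E = EF.

P[1] = FA, P[2] = 41, P[3] = EF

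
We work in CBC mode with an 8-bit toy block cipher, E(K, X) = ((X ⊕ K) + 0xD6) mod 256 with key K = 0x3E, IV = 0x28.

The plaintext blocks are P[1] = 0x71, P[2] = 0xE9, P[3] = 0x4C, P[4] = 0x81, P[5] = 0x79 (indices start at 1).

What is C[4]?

C[4] = 0x0D

CBC encryption: C_i = E(K, P_i ⊕ C_{i−1}), with C_{0} = IV.
C[1]: P[1] ⊕ 0x28 = 0x59; E(K, 0x59) = 0x3D.
C[2]: P[2] ⊕ 0x3D = 0xD4; E(K, 0xD4) = 0xC0.
C[3]: P[3] ⊕ 0xC0 = 0x8C; E(K, 0x8C) = 0x88.
C[4]: P[4] ⊕ 0x88 = 0x09; E(K, 0x09) = 0x0D.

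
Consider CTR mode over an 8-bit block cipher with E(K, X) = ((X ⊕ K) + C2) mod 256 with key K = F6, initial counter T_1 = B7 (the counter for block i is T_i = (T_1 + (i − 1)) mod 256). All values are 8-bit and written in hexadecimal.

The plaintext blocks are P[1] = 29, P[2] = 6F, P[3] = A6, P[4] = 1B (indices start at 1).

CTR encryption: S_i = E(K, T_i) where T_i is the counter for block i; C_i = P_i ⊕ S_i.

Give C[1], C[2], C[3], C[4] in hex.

C[1] = 2A, C[2] = 7F, C[3] = B7, C[4] = 15

C[1]: T = B7, S = E(K, T) = 03; 29 ⊕ 03 = 2A.
C[2]: T = B8, S = E(K, T) = 10; 6F ⊕ 10 = 7F.
C[3]: T = B9, S = E(K, T) = 11; A6 ⊕ 11 = B7.
C[4]: T = BA, S = E(K, T) = 0E; 1B ⊕ 0E = 15.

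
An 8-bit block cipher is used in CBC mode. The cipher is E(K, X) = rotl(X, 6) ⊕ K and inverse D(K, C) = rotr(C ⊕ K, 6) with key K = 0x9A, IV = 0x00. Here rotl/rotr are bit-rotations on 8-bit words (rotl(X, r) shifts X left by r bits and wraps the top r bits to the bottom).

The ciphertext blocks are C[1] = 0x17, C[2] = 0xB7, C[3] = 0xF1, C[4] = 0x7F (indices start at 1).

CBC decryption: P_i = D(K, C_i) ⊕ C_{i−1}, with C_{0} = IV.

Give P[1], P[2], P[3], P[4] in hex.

P[1] = 0x36, P[2] = 0xA3, P[3] = 0x1A, P[4] = 0x66

P[1]: D(K, 0x17) = 0x36; 0x36 ⊕ 0x00 = 0x36.
P[2]: D(K, 0xB7) = 0xB4; 0xB4 ⊕ 0x17 = 0xA3.
P[3]: D(K, 0xF1) = 0xAD; 0xAD ⊕ 0xB7 = 0x1A.
P[4]: D(K, 0x7F) = 0x97; 0x97 ⊕ 0xF1 = 0x66.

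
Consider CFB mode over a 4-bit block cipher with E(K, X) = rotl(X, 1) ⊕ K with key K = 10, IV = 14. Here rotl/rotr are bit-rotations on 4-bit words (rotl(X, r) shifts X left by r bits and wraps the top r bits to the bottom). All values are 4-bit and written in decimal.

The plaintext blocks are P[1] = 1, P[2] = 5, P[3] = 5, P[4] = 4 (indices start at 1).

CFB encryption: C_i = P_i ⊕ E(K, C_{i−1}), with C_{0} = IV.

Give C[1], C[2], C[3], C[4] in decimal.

C[1]: E(K, 14) = 7; 1 ⊕ 7 = 6.
C[2]: E(K, 6) = 6; 5 ⊕ 6 = 3.
C[3]: E(K, 3) = 12; 5 ⊕ 12 = 9.
C[4]: E(K, 9) = 9; 4 ⊕ 9 = 13.

C[1] = 6, C[2] = 3, C[3] = 9, C[4] = 13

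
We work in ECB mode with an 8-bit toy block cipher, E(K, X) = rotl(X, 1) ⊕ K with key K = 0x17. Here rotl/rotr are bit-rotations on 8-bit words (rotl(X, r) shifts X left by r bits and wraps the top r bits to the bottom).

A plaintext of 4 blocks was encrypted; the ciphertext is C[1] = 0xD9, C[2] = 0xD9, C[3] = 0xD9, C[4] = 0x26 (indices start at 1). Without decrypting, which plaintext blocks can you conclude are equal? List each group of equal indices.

ECB encrypts each block independently with the same key, so equal ciphertext blocks imply equal plaintext blocks.
C[1] = C[2] = C[3] = 0xD9, so P[1] = P[2] = P[3].

P[1] = P[2] = P[3]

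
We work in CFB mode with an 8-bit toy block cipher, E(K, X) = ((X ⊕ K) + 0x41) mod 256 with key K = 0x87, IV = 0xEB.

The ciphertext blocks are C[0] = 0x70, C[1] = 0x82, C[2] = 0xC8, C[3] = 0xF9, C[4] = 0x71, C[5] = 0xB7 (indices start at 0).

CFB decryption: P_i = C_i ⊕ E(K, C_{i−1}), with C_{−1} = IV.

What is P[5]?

P[5] = 0x80

P[5]: E(K, 0x71) = 0x37; 0xB7 ⊕ 0x37 = 0x80.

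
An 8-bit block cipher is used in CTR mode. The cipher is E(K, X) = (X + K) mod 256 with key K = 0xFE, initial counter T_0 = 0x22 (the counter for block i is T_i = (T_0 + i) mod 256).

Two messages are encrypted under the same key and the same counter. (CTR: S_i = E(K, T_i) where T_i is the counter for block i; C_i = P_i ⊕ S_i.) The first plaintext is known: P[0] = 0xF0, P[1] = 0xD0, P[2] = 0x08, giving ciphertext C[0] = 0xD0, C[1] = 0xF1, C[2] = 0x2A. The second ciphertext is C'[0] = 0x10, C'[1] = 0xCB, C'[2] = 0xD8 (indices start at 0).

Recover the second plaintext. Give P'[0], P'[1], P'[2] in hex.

In CTR with a reused counter, both messages share the same keystream S_i, so C_i ⊕ C'_i = P_i ⊕ P'_i and thus P'_i = P_i ⊕ C_i ⊕ C'_i.
P'[0]: 0xF0 ⊕ 0xD0 ⊕ 0x10 = 0x30.
P'[1]: 0xD0 ⊕ 0xF1 ⊕ 0xCB = 0xEA.
P'[2]: 0x08 ⊕ 0x2A ⊕ 0xD8 = 0xFA.

P'[0] = 0x30, P'[1] = 0xEA, P'[2] = 0xFA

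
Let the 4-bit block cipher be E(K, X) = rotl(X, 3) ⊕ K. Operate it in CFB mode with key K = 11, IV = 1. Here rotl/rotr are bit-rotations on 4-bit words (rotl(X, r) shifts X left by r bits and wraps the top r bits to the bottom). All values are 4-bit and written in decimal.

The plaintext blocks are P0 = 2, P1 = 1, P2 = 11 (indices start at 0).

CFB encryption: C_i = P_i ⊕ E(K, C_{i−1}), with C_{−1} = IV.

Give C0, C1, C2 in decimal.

C0 = 1, C1 = 2, C2 = 1

C0: E(K, 1) = 3; 2 ⊕ 3 = 1.
C1: E(K, 1) = 3; 1 ⊕ 3 = 2.
C2: E(K, 2) = 10; 11 ⊕ 10 = 1.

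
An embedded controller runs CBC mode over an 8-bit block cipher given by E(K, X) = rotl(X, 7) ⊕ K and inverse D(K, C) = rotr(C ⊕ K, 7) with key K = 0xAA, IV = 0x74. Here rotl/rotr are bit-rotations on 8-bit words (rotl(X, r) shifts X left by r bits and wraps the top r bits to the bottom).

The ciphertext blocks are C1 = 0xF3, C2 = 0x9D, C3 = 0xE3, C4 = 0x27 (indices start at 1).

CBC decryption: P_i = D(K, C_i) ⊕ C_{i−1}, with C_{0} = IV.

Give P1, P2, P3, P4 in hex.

P1: D(K, 0xF3) = 0xB2; 0xB2 ⊕ 0x74 = 0xC6.
P2: D(K, 0x9D) = 0x6E; 0x6E ⊕ 0xF3 = 0x9D.
P3: D(K, 0xE3) = 0x92; 0x92 ⊕ 0x9D = 0x0F.
P4: D(K, 0x27) = 0x1B; 0x1B ⊕ 0xE3 = 0xF8.

P1 = 0xC6, P2 = 0x9D, P3 = 0x0F, P4 = 0xF8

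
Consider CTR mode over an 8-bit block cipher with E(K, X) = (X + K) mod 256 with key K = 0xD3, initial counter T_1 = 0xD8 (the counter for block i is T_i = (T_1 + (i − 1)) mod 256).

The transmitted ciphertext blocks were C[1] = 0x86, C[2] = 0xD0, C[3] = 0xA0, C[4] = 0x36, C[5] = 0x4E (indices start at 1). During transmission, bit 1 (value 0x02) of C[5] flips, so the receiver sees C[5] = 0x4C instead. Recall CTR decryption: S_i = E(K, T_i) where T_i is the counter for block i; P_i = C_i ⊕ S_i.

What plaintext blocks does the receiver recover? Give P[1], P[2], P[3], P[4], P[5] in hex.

Only C[5] changed, to 0x4C. In CTR, a change in C_i flips the same bit in P_i only; the keystream is unaffected. Decrypting the received ciphertext:
P[1]: T = 0xD8, S = E(K, T) = 0xAB; 0x86 ⊕ 0xAB = 0x2D.
P[2]: T = 0xD9, S = E(K, T) = 0xAC; 0xD0 ⊕ 0xAC = 0x7C.
P[3]: T = 0xDA, S = E(K, T) = 0xAD; 0xA0 ⊕ 0xAD = 0x0D.
P[4]: T = 0xDB, S = E(K, T) = 0xAE; 0x36 ⊕ 0xAE = 0x98.
P[5]: T = 0xDC, S = E(K, T) = 0xAF; 0x4C ⊕ 0xAF = 0xE3.
Blocks that differ from the original plaintext: P[5].

P[1] = 0x2D, P[2] = 0x7C, P[3] = 0x0D, P[4] = 0x98, P[5] = 0xE3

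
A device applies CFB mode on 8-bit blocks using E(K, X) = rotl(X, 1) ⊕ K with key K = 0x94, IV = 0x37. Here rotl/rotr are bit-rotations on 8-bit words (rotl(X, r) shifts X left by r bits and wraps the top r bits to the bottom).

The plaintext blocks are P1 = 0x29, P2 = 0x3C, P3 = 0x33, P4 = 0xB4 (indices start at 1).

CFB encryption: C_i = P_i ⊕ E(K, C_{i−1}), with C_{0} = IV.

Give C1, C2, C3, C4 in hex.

C1: E(K, 0x37) = 0xFA; 0x29 ⊕ 0xFA = 0xD3.
C2: E(K, 0xD3) = 0x33; 0x3C ⊕ 0x33 = 0x0F.
C3: E(K, 0x0F) = 0x8A; 0x33 ⊕ 0x8A = 0xB9.
C4: E(K, 0xB9) = 0xE7; 0xB4 ⊕ 0xE7 = 0x53.

C1 = 0xD3, C2 = 0x0F, C3 = 0xB9, C4 = 0x53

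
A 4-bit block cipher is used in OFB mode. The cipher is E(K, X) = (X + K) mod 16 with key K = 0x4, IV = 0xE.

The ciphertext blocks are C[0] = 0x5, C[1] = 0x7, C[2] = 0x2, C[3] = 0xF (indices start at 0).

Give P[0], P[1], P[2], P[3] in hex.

P[0] = 0x7, P[1] = 0x1, P[2] = 0x8, P[3] = 0x1

OFB decryption: S_i = E(K, S_{i−1}) with S_{−1} = IV; P_i = C_i ⊕ S_i.
P[0]: S = E(K, 0xE) = 0x2; 0x5 ⊕ 0x2 = 0x7.
P[1]: S = E(K, 0x2) = 0x6; 0x7 ⊕ 0x6 = 0x1.
P[2]: S = E(K, 0x6) = 0xA; 0x2 ⊕ 0xA = 0x8.
P[3]: S = E(K, 0xA) = 0xE; 0xF ⊕ 0xE = 0x1.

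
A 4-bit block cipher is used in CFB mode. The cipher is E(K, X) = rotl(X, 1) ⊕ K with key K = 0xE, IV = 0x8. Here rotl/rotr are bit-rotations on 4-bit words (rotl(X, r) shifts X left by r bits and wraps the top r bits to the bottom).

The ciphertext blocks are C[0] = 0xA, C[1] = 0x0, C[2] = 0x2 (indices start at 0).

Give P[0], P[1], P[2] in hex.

CFB decryption: P_i = C_i ⊕ E(K, C_{i−1}), with C_{−1} = IV.
P[0]: E(K, 0x8) = 0xF; 0xA ⊕ 0xF = 0x5.
P[1]: E(K, 0xA) = 0xB; 0x0 ⊕ 0xB = 0xB.
P[2]: E(K, 0x0) = 0xE; 0x2 ⊕ 0xE = 0xC.

P[0] = 0x5, P[1] = 0xB, P[2] = 0xC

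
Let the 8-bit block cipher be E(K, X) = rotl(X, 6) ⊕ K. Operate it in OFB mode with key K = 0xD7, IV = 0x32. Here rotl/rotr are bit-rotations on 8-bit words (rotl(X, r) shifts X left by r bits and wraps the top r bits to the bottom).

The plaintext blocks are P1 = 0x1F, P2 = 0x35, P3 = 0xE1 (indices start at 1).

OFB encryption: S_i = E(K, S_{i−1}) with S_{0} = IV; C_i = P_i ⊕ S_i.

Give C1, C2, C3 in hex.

C1 = 0x44, C2 = 0x34, C3 = 0x76

C1: S = E(K, 0x32) = 0x5B; 0x1F ⊕ 0x5B = 0x44.
C2: S = E(K, 0x5B) = 0x01; 0x35 ⊕ 0x01 = 0x34.
C3: S = E(K, 0x01) = 0x97; 0xE1 ⊕ 0x97 = 0x76.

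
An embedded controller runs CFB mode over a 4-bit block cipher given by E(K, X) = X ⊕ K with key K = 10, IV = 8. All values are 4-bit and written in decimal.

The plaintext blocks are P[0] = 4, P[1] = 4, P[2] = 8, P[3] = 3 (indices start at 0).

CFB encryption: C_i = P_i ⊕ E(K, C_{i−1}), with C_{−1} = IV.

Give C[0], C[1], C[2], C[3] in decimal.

C[0] = 6, C[1] = 8, C[2] = 10, C[3] = 3

C[0]: E(K, 8) = 2; 4 ⊕ 2 = 6.
C[1]: E(K, 6) = 12; 4 ⊕ 12 = 8.
C[2]: E(K, 8) = 2; 8 ⊕ 2 = 10.
C[3]: E(K, 10) = 0; 3 ⊕ 0 = 3.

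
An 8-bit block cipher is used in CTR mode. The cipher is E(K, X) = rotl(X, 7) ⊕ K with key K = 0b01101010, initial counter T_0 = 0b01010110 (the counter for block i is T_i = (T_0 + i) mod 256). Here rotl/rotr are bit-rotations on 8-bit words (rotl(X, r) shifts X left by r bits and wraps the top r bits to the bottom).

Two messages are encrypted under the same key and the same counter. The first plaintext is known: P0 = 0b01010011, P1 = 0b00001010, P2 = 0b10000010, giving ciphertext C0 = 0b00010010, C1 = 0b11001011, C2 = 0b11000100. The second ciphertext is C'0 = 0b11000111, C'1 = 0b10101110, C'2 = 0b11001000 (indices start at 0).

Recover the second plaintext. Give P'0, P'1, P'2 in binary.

P'0 = 0b10000110, P'1 = 0b01101111, P'2 = 0b10001110

In CTR with a reused counter, both messages share the same keystream S_i, so C_i ⊕ C'_i = P_i ⊕ P'_i and thus P'_i = P_i ⊕ C_i ⊕ C'_i.
P'0: 0b01010011 ⊕ 0b00010010 ⊕ 0b11000111 = 0b10000110.
P'1: 0b00001010 ⊕ 0b11001011 ⊕ 0b10101110 = 0b01101111.
P'2: 0b10000010 ⊕ 0b11000100 ⊕ 0b11001000 = 0b10001110.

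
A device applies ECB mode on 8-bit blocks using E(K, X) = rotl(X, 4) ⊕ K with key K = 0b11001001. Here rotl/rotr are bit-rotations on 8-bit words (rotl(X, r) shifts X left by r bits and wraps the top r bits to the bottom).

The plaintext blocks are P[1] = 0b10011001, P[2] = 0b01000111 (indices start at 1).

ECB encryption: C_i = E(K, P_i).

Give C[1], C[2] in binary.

C[1] = 0b01010000, C[2] = 0b10111101

C[1]: E(K, 0b10011001) = 0b01010000.
C[2]: E(K, 0b01000111) = 0b10111101.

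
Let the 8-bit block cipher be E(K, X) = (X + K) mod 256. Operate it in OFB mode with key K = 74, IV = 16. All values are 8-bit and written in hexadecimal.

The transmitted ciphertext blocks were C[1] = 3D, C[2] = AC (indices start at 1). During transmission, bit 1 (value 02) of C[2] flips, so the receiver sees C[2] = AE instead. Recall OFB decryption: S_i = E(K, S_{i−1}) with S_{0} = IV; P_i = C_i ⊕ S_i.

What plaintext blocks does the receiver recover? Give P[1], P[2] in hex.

P[1] = B7, P[2] = 50

Only C[2] changed, to AE. In OFB, a change in C_i flips the same bit in P_i only; the keystream is unaffected. Decrypting the received ciphertext:
P[1]: S = E(K, 16) = 8A; 3D ⊕ 8A = B7.
P[2]: S = E(K, 8A) = FE; AE ⊕ FE = 50.
Blocks that differ from the original plaintext: P[2].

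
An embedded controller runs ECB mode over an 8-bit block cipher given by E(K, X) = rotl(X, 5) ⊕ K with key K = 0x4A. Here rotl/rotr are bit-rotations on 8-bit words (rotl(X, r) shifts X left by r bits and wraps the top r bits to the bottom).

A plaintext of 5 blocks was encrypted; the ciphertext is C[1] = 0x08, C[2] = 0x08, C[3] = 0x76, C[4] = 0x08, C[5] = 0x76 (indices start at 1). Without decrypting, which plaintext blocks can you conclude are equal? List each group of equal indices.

ECB encrypts each block independently with the same key, so equal ciphertext blocks imply equal plaintext blocks.
C[1] = C[2] = C[4] = 0x08, so P[1] = P[2] = P[4].
C[3] = C[5] = 0x76, so P[3] = P[5].

P[1] = P[2] = P[4]; P[3] = P[5]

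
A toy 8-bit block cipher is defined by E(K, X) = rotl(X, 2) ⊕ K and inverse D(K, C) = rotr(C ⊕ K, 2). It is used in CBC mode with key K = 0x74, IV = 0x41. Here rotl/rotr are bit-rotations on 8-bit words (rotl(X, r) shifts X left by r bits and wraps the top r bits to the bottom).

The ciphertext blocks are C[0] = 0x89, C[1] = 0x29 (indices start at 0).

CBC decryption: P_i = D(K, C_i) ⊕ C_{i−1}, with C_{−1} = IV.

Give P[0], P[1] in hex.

P[0] = 0x3E, P[1] = 0xDE

P[0]: D(K, 0x89) = 0x7F; 0x7F ⊕ 0x41 = 0x3E.
P[1]: D(K, 0x29) = 0x57; 0x57 ⊕ 0x89 = 0xDE.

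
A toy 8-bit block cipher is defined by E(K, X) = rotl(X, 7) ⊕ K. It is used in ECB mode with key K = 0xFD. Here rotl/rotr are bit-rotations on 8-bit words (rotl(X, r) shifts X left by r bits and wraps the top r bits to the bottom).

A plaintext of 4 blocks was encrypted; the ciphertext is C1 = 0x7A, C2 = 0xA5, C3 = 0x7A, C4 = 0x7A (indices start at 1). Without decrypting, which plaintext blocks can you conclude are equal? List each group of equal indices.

P1 = P3 = P4

ECB encrypts each block independently with the same key, so equal ciphertext blocks imply equal plaintext blocks.
C1 = C3 = C4 = 0x7A, so P1 = P3 = P4.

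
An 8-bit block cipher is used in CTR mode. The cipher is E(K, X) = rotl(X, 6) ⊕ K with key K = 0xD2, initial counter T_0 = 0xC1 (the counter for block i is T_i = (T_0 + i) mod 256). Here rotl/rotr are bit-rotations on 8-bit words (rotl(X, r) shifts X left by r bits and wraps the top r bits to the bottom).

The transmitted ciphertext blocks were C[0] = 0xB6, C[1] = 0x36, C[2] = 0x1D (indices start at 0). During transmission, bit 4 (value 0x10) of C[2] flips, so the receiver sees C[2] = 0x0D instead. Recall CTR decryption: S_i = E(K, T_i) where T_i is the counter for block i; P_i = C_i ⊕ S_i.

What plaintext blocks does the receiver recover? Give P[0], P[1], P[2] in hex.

P[0] = 0x14, P[1] = 0x54, P[2] = 0x2F

Only C[2] changed, to 0x0D. In CTR, a change in C_i flips the same bit in P_i only; the keystream is unaffected. Decrypting the received ciphertext:
P[0]: T = 0xC1, S = E(K, T) = 0xA2; 0xB6 ⊕ 0xA2 = 0x14.
P[1]: T = 0xC2, S = E(K, T) = 0x62; 0x36 ⊕ 0x62 = 0x54.
P[2]: T = 0xC3, S = E(K, T) = 0x22; 0x0D ⊕ 0x22 = 0x2F.
Blocks that differ from the original plaintext: P[2].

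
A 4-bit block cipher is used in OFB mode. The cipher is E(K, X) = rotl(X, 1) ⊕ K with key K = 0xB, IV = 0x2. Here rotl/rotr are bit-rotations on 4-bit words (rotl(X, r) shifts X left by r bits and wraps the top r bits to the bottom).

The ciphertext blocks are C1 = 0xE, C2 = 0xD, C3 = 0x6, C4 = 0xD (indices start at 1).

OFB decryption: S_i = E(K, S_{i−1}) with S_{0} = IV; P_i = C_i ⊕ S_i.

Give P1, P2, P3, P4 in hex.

P1: S = E(K, 0x2) = 0xF; 0xE ⊕ 0xF = 0x1.
P2: S = E(K, 0xF) = 0x4; 0xD ⊕ 0x4 = 0x9.
P3: S = E(K, 0x4) = 0x3; 0x6 ⊕ 0x3 = 0x5.
P4: S = E(K, 0x3) = 0xD; 0xD ⊕ 0xD = 0x0.

P1 = 0x1, P2 = 0x9, P3 = 0x5, P4 = 0x0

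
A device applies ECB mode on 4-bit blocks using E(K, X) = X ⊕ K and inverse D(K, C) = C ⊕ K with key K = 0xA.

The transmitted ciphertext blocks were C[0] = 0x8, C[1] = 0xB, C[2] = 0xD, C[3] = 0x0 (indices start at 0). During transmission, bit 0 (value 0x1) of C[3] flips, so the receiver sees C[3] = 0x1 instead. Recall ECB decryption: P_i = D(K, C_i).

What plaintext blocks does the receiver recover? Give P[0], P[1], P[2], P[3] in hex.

P[0] = 0x2, P[1] = 0x1, P[2] = 0x7, P[3] = 0xB

Only C[3] changed, to 0x1. In ECB, a change in C_i affects only P_i. Decrypting the received ciphertext:
P[0]: D(K, 0x8) = 0x2.
P[1]: D(K, 0xB) = 0x1.
P[2]: D(K, 0xD) = 0x7.
P[3]: D(K, 0x1) = 0xB.
Blocks that differ from the original plaintext: P[3].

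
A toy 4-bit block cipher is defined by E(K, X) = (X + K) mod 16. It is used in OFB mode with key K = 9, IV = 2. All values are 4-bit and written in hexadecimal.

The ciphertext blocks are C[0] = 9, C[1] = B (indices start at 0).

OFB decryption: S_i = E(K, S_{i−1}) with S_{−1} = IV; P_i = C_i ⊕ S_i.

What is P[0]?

P[0]: S = E(K, 2) = B; 9 ⊕ B = 2.

P[0] = 2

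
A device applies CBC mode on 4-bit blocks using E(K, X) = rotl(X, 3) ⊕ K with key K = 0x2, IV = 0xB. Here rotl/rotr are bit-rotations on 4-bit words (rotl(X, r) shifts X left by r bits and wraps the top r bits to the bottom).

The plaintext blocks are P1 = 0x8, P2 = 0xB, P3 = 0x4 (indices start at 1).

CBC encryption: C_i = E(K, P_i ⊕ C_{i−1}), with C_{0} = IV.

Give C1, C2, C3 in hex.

C1: P1 ⊕ 0xB = 0x3; E(K, 0x3) = 0xB.
C2: P2 ⊕ 0xB = 0x0; E(K, 0x0) = 0x2.
C3: P3 ⊕ 0x2 = 0x6; E(K, 0x6) = 0x1.

C1 = 0xB, C2 = 0x2, C3 = 0x1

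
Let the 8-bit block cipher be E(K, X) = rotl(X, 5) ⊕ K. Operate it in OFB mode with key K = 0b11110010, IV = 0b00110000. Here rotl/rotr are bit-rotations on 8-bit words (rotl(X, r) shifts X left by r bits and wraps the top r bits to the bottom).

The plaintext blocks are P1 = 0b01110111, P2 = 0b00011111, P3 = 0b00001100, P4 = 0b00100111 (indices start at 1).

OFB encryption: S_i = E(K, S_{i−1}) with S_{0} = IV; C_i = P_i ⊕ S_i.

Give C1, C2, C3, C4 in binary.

C1: S = E(K, 0b00110000) = 0b11110100; 0b01110111 ⊕ 0b11110100 = 0b10000011.
C2: S = E(K, 0b11110100) = 0b01101100; 0b00011111 ⊕ 0b01101100 = 0b01110011.
C3: S = E(K, 0b01101100) = 0b01111111; 0b00001100 ⊕ 0b01111111 = 0b01110011.
C4: S = E(K, 0b01111111) = 0b00011101; 0b00100111 ⊕ 0b00011101 = 0b00111010.

C1 = 0b10000011, C2 = 0b01110011, C3 = 0b01110011, C4 = 0b00111010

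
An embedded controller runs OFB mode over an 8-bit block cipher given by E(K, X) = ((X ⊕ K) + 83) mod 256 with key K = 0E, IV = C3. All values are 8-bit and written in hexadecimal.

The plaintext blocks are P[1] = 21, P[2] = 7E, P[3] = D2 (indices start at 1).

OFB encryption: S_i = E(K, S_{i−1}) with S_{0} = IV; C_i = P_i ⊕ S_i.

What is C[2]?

C[2] = 9F

C[1]: S = E(K, C3) = 50; 21 ⊕ 50 = 71.
C[2]: S = E(K, 50) = E1; 7E ⊕ E1 = 9F.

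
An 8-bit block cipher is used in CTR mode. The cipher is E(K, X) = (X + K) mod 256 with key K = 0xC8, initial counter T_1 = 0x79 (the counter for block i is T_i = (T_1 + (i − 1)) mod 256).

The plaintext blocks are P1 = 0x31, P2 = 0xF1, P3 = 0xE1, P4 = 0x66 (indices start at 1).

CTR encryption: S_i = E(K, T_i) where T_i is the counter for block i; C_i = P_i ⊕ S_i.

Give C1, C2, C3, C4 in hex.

C1 = 0x70, C2 = 0xB3, C3 = 0xA2, C4 = 0x22

C1: T = 0x79, S = E(K, T) = 0x41; 0x31 ⊕ 0x41 = 0x70.
C2: T = 0x7A, S = E(K, T) = 0x42; 0xF1 ⊕ 0x42 = 0xB3.
C3: T = 0x7B, S = E(K, T) = 0x43; 0xE1 ⊕ 0x43 = 0xA2.
C4: T = 0x7C, S = E(K, T) = 0x44; 0x66 ⊕ 0x44 = 0x22.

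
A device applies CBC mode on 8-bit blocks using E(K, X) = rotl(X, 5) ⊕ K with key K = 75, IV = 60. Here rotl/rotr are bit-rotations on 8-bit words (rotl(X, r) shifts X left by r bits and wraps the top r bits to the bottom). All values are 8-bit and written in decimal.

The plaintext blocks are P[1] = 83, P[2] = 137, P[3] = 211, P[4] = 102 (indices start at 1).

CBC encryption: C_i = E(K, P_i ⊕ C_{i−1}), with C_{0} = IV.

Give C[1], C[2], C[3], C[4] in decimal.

C[1]: P[1] ⊕ 60 = 111; E(K, 111) = 166.
C[2]: P[2] ⊕ 166 = 47; E(K, 47) = 174.
C[3]: P[3] ⊕ 174 = 125; E(K, 125) = 228.
C[4]: P[4] ⊕ 228 = 130; E(K, 130) = 27.

C[1] = 166, C[2] = 174, C[3] = 228, C[4] = 27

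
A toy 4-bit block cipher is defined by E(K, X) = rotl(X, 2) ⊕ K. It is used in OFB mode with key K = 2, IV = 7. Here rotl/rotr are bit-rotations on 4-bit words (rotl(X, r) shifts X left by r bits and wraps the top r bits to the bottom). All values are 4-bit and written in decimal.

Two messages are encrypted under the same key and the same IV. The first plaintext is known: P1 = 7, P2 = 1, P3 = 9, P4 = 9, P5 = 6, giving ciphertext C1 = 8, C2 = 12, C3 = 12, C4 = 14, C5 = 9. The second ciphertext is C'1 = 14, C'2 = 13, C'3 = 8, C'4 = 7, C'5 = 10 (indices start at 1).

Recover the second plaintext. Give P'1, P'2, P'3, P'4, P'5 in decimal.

In OFB with a reused IV, both messages share the same keystream S_i, so C_i ⊕ C'_i = P_i ⊕ P'_i and thus P'_i = P_i ⊕ C_i ⊕ C'_i.
P'1: 7 ⊕ 8 ⊕ 14 = 1.
P'2: 1 ⊕ 12 ⊕ 13 = 0.
P'3: 9 ⊕ 12 ⊕ 8 = 13.
P'4: 9 ⊕ 14 ⊕ 7 = 0.
P'5: 6 ⊕ 9 ⊕ 10 = 5.

P'1 = 1, P'2 = 0, P'3 = 13, P'4 = 0, P'5 = 5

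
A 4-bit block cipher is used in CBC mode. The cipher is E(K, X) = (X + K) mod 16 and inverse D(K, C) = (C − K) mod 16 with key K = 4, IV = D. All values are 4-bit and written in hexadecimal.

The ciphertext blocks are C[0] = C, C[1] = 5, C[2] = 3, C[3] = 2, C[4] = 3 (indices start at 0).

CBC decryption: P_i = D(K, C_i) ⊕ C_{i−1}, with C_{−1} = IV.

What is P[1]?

P[1]: D(K, 5) = 1; 1 ⊕ C = D.

P[1] = D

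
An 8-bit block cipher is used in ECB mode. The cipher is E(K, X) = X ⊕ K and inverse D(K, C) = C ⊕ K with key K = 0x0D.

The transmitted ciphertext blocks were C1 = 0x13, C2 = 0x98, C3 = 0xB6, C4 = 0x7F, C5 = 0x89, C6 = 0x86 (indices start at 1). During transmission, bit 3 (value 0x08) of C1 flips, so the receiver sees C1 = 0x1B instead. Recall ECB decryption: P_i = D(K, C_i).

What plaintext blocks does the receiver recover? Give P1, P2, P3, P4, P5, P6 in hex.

P1 = 0x16, P2 = 0x95, P3 = 0xBB, P4 = 0x72, P5 = 0x84, P6 = 0x8B

Only C1 changed, to 0x1B. In ECB, a change in C_i affects only P_i. Decrypting the received ciphertext:
P1: D(K, 0x1B) = 0x16.
P2: D(K, 0x98) = 0x95.
P3: D(K, 0xB6) = 0xBB.
P4: D(K, 0x7F) = 0x72.
P5: D(K, 0x89) = 0x84.
P6: D(K, 0x86) = 0x8B.
Blocks that differ from the original plaintext: P1.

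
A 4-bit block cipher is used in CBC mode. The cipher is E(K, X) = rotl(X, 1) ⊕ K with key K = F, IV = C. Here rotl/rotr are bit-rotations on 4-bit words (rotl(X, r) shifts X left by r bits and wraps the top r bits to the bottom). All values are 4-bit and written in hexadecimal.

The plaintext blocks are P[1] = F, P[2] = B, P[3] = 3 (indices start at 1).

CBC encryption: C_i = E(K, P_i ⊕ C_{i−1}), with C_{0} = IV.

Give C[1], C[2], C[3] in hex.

C[1] = 9, C[2] = B, C[3] = E

C[1]: P[1] ⊕ C = 3; E(K, 3) = 9.
C[2]: P[2] ⊕ 9 = 2; E(K, 2) = B.
C[3]: P[3] ⊕ B = 8; E(K, 8) = E.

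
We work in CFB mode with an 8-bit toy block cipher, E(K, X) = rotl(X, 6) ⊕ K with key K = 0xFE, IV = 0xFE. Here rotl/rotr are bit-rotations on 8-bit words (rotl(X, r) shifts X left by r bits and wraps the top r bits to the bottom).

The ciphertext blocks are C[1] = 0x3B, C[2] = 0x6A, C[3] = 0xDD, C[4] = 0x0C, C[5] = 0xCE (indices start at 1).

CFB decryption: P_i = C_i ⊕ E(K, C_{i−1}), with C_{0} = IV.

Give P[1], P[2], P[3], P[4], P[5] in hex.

P[1]: E(K, 0xFE) = 0x41; 0x3B ⊕ 0x41 = 0x7A.
P[2]: E(K, 0x3B) = 0x30; 0x6A ⊕ 0x30 = 0x5A.
P[3]: E(K, 0x6A) = 0x64; 0xDD ⊕ 0x64 = 0xB9.
P[4]: E(K, 0xDD) = 0x89; 0x0C ⊕ 0x89 = 0x85.
P[5]: E(K, 0x0C) = 0xFD; 0xCE ⊕ 0xFD = 0x33.

P[1] = 0x7A, P[2] = 0x5A, P[3] = 0xB9, P[4] = 0x85, P[5] = 0x33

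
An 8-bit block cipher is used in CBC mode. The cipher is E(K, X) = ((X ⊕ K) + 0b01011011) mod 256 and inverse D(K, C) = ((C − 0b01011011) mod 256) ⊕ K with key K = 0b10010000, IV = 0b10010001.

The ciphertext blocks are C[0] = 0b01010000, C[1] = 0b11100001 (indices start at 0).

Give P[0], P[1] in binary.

CBC decryption: P_i = D(K, C_i) ⊕ C_{i−1}, with C_{−1} = IV.
P[0]: D(K, 0b01010000) = 0b01100101; 0b01100101 ⊕ 0b10010001 = 0b11110100.
P[1]: D(K, 0b11100001) = 0b00010110; 0b00010110 ⊕ 0b01010000 = 0b01000110.

P[0] = 0b11110100, P[1] = 0b01000110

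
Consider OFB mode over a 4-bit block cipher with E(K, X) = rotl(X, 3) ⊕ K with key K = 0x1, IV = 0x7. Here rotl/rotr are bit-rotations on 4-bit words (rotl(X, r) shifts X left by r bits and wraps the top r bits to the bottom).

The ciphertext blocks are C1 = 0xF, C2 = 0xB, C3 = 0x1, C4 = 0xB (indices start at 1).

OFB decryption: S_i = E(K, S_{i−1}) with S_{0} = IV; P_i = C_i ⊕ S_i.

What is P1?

P1 = 0x5

P1: S = E(K, 0x7) = 0xA; 0xF ⊕ 0xA = 0x5.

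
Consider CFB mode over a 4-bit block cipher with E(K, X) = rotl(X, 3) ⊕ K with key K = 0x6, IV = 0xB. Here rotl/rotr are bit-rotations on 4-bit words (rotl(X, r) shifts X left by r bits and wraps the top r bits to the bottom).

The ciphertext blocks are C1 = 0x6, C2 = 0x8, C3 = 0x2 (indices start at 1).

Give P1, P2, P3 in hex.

CFB decryption: P_i = C_i ⊕ E(K, C_{i−1}), with C_{0} = IV.
P1: E(K, 0xB) = 0xB; 0x6 ⊕ 0xB = 0xD.
P2: E(K, 0x6) = 0x5; 0x8 ⊕ 0x5 = 0xD.
P3: E(K, 0x8) = 0x2; 0x2 ⊕ 0x2 = 0x0.

P1 = 0xD, P2 = 0xD, P3 = 0x0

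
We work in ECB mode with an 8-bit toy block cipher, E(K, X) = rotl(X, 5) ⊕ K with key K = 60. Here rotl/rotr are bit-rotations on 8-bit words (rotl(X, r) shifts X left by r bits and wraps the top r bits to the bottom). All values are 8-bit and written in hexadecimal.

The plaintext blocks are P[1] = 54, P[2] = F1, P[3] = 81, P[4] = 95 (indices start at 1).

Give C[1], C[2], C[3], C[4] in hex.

C[1] = EA, C[2] = 5E, C[3] = 50, C[4] = D2

ECB encryption: C_i = E(K, P_i).
C[1]: E(K, 54) = EA.
C[2]: E(K, F1) = 5E.
C[3]: E(K, 81) = 50.
C[4]: E(K, 95) = D2.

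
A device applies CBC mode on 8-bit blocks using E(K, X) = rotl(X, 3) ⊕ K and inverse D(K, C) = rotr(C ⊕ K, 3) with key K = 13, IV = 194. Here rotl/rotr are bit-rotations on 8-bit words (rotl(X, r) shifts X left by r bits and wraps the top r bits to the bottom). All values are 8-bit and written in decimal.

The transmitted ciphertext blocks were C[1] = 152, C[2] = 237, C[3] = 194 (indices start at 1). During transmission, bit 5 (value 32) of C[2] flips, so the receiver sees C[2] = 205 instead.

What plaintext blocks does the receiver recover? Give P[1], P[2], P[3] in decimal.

CBC decryption: P_i = D(K, C_i) ⊕ C_{i−1}, with C_{0} = IV.
Only C[2] changed, to 205. In CBC, a change in C_i garbles P_i and flips the same bit in P_{i+1}. Decrypting the received ciphertext:
P[1]: D(K, 152) = 178; 178 ⊕ 194 = 112.
P[2]: D(K, 205) = 24; 24 ⊕ 152 = 128.
P[3]: D(K, 194) = 249; 249 ⊕ 205 = 52.
Blocks that differ from the original plaintext: P[2], P[3].

P[1] = 112, P[2] = 128, P[3] = 52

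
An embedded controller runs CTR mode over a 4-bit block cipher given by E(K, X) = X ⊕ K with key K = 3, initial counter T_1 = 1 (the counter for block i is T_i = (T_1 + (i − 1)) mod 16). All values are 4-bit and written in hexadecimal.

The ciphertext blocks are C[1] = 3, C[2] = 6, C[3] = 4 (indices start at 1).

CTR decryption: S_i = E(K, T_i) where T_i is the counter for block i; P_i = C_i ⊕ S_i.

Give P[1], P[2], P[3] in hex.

P[1]: T = 1, S = E(K, T) = 2; 3 ⊕ 2 = 1.
P[2]: T = 2, S = E(K, T) = 1; 6 ⊕ 1 = 7.
P[3]: T = 3, S = E(K, T) = 0; 4 ⊕ 0 = 4.

P[1] = 1, P[2] = 7, P[3] = 4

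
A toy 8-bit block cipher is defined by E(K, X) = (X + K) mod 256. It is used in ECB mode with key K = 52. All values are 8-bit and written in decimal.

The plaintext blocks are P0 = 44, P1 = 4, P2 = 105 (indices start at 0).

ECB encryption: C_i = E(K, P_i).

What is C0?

C0: E(K, 44) = 96.

C0 = 96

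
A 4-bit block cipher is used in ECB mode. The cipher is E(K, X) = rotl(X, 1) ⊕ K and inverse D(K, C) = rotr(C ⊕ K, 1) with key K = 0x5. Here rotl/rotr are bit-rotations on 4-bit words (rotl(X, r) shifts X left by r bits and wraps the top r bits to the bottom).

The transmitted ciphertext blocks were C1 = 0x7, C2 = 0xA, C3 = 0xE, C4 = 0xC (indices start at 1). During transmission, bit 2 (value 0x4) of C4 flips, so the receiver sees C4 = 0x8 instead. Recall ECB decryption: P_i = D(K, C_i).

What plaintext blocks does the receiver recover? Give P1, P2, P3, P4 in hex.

Only C4 changed, to 0x8. In ECB, a change in C_i affects only P_i. Decrypting the received ciphertext:
P1: D(K, 0x7) = 0x1.
P2: D(K, 0xA) = 0xF.
P3: D(K, 0xE) = 0xD.
P4: D(K, 0x8) = 0xE.
Blocks that differ from the original plaintext: P4.

P1 = 0x1, P2 = 0xF, P3 = 0xD, P4 = 0xE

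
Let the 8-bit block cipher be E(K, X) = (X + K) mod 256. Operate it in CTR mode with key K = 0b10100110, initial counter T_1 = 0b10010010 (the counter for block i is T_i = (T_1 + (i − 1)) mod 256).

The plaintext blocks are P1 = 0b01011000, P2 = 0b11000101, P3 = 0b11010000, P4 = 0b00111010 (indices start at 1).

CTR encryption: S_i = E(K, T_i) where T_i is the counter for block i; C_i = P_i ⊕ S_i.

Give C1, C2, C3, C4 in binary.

C1 = 0b01100000, C2 = 0b11111100, C3 = 0b11101010, C4 = 0b00000001

C1: T = 0b10010010, S = E(K, T) = 0b00111000; 0b01011000 ⊕ 0b00111000 = 0b01100000.
C2: T = 0b10010011, S = E(K, T) = 0b00111001; 0b11000101 ⊕ 0b00111001 = 0b11111100.
C3: T = 0b10010100, S = E(K, T) = 0b00111010; 0b11010000 ⊕ 0b00111010 = 0b11101010.
C4: T = 0b10010101, S = E(K, T) = 0b00111011; 0b00111010 ⊕ 0b00111011 = 0b00000001.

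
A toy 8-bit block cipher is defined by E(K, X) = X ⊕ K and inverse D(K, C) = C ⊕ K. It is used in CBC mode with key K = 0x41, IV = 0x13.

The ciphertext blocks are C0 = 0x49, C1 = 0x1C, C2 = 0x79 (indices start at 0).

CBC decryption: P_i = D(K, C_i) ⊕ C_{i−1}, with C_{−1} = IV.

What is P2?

P2 = 0x24

P2: D(K, 0x79) = 0x38; 0x38 ⊕ 0x1C = 0x24.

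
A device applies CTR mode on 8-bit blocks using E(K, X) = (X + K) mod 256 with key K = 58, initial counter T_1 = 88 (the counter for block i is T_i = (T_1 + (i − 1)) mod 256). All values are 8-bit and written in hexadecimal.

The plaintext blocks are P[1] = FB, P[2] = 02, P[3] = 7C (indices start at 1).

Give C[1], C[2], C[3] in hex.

C[1] = 1B, C[2] = E3, C[3] = 9E

CTR encryption: S_i = E(K, T_i) where T_i is the counter for block i; C_i = P_i ⊕ S_i.
C[1]: T = 88, S = E(K, T) = E0; FB ⊕ E0 = 1B.
C[2]: T = 89, S = E(K, T) = E1; 02 ⊕ E1 = E3.
C[3]: T = 8A, S = E(K, T) = E2; 7C ⊕ E2 = 9E.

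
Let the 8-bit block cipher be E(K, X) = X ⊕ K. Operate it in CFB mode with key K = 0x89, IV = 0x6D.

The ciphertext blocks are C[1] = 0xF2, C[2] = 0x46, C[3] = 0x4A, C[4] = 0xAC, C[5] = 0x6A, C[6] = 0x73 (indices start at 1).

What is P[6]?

P[6] = 0x90

CFB decryption: P_i = C_i ⊕ E(K, C_{i−1}), with C_{0} = IV.
P[6]: E(K, 0x6A) = 0xE3; 0x73 ⊕ 0xE3 = 0x90.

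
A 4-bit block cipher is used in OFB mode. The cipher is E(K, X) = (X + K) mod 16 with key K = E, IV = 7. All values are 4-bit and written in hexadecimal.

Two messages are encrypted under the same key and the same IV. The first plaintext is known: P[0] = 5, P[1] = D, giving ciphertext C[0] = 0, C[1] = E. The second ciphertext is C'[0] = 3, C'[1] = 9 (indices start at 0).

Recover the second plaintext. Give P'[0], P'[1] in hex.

In OFB with a reused IV, both messages share the same keystream S_i, so C_i ⊕ C'_i = P_i ⊕ P'_i and thus P'_i = P_i ⊕ C_i ⊕ C'_i.
P'[0]: 5 ⊕ 0 ⊕ 3 = 6.
P'[1]: D ⊕ E ⊕ 9 = A.

P'[0] = 6, P'[1] = A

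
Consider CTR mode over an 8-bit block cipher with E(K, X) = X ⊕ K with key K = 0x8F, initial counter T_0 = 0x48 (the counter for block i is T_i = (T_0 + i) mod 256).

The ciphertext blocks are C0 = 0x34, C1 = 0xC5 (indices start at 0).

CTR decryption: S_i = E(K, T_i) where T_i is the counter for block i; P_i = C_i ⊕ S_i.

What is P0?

P0 = 0xF3

P0: T = 0x48, S = E(K, T) = 0xC7; 0x34 ⊕ 0xC7 = 0xF3.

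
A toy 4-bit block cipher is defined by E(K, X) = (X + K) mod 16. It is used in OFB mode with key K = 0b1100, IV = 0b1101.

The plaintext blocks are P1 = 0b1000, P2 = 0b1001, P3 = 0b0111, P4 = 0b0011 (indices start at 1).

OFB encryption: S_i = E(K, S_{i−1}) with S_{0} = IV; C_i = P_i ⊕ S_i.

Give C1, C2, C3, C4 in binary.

C1: S = E(K, 0b1101) = 0b1001; 0b1000 ⊕ 0b1001 = 0b0001.
C2: S = E(K, 0b1001) = 0b0101; 0b1001 ⊕ 0b0101 = 0b1100.
C3: S = E(K, 0b0101) = 0b0001; 0b0111 ⊕ 0b0001 = 0b0110.
C4: S = E(K, 0b0001) = 0b1101; 0b0011 ⊕ 0b1101 = 0b1110.

C1 = 0b0001, C2 = 0b1100, C3 = 0b0110, C4 = 0b1110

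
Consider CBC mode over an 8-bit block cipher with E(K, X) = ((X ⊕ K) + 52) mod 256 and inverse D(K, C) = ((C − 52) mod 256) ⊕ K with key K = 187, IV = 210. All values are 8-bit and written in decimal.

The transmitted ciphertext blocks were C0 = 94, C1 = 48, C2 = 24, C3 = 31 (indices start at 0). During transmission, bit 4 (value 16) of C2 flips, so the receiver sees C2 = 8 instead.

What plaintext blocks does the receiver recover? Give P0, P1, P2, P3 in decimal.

P0 = 67, P1 = 25, P2 = 95, P3 = 88

CBC decryption: P_i = D(K, C_i) ⊕ C_{i−1}, with C_{−1} = IV.
Only C2 changed, to 8. In CBC, a change in C_i garbles P_i and flips the same bit in P_{i+1}. Decrypting the received ciphertext:
P0: D(K, 94) = 145; 145 ⊕ 210 = 67.
P1: D(K, 48) = 71; 71 ⊕ 94 = 25.
P2: D(K, 8) = 111; 111 ⊕ 48 = 95.
P3: D(K, 31) = 80; 80 ⊕ 8 = 88.
Blocks that differ from the original plaintext: P2, P3.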